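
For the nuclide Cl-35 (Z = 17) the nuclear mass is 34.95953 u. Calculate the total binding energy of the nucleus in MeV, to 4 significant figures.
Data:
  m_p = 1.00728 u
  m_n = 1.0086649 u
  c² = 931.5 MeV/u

298.3 MeV

With 17 protons and 18 neutrons (A = 35):
Σm = 17·m_p + 18·m_n = 17.12376 + 18.1559682 = 35.2797282 u
Δm = 35.2797282 − 34.95953 = 0.3201982 u
Binding energy = Δm·c² = 0.3201982 × 931.5 MeV/u = 298.265 MeV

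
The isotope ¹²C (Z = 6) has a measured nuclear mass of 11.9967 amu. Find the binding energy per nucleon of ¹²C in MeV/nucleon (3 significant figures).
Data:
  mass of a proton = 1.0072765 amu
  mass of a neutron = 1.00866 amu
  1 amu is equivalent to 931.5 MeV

Total constituent mass: 6 × 1.0072765 + 6 × 1.00866 = 12.0956190 amu
The mass defect is 12.0956190 − 11.9967 = 0.0989190 amu.
Converting to energy: 0.0989190 amu × 931.5 MeV/amu = 92.1430 MeV
Per nucleon: 92.1430 / 12 = 7.679 MeV

7.68 MeV/nucleon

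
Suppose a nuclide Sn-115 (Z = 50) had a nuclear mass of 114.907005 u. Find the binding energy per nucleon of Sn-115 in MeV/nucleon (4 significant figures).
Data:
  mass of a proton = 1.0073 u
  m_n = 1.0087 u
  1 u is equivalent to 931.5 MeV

8.290 MeV/nucleon

The nucleus contains 50 protons and 115 − 50 = 65 neutrons.
Mass of separated nucleons = 50(1.0073) + 65(1.0087) = 50.3650 + 65.5655 = 115.9305 u
Mass defect Δm = 115.9305 − 114.907005 = 1.023495 u
Converting to energy: 1.023495 u × 931.5 MeV/u = 953.386 MeV
BE/A = 953.386 MeV / 115 = 8.290 MeV/nucleon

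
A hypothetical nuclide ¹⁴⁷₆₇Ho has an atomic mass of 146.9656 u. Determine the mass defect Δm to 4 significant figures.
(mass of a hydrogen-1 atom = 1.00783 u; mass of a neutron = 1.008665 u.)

Z = 67, so N = A − Z = 147 − 67 = 80.
Σm = 67·m(¹H) + 80·m_n = 67.52461 + 80.693200 = 148.217810 u
Δm = 148.217810 − 146.9656 = 1.252210 u

1.252 u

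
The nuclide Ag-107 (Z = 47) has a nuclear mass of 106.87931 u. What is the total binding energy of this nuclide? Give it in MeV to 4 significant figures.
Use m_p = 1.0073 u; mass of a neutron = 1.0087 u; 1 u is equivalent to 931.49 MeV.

918.3 MeV

With 47 protons and 60 neutrons (A = 107):
Total constituent mass: 47 × 1.0073 + 60 × 1.0087 = 107.8651 u
The mass defect is 107.8651 − 106.87931 = 0.98579 u.
E_B = 0.98579 × 931.49 = 918.254 MeV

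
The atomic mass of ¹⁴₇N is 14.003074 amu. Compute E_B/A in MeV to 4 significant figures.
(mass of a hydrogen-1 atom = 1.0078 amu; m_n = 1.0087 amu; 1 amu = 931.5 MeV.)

Z = 7, so N = A − Z = 14 − 7 = 7.
Total constituent mass: 7 × 1.0078 + 7 × 1.0087 = 14.1155 amu
Δm = 14.1155 − 14.003074 = 0.112426 amu
Binding energy = Δm·c² = 0.112426 × 931.5 MeV/amu = 104.725 MeV
Dividing by A = 14 gives 7.480 MeV per nucleon.

7.480 MeV/nucleon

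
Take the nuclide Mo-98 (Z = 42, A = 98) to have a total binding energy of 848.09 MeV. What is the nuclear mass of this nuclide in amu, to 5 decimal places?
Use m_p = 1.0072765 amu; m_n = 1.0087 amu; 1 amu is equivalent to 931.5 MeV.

97.88236 amu

Mass defect = 848.09 MeV / (931.5 MeV/amu) = 0.9104563 amu
Constituent mass = 42(1.0072765) + 56(1.0087) = 98.7928130 amu
Nuclear mass = 98.7928130 − 0.9104563 = 97.8823567 amu ≈ 97.88236 amu (to 5 decimal places)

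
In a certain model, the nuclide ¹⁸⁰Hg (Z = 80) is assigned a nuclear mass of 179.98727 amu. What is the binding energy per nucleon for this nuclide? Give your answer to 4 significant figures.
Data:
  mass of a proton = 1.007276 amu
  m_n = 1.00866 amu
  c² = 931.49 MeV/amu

Σm = 80·m_p + 100·m_n = 80.582080 + 100.86600 = 181.448080 amu
The mass defect is 181.448080 − 179.98727 = 1.460810 amu.
E_B = 1.460810 × 931.49 = 1360.73 MeV
Per nucleon: 1360.73 / 180 = 7.560 MeV

7.560 MeV/nucleon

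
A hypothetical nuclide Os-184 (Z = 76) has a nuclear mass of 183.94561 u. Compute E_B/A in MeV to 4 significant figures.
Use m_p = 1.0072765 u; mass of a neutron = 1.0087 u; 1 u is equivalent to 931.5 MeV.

7.832 MeV/nucleon

Total constituent mass: 76 × 1.0072765 + 108 × 1.0087 = 185.4926140 u
Δm = 185.4926140 − 183.94561 = 1.5470040 u
Converting to energy: 1.5470040 u × 931.5 MeV/u = 1441.03 MeV
Dividing by A = 184 gives 7.832 MeV per nucleon.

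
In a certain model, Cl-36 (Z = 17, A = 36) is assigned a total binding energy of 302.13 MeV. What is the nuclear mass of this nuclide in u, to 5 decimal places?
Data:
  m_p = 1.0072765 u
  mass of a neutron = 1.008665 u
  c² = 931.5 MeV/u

Mass defect = 302.13 MeV / (931.5 MeV/u) = 0.3243478 u
Constituent mass = 17(1.0072765) + 19(1.008665) = 36.2883355 u
Nuclear mass = 36.2883355 − 0.3243478 = 35.9639877 u ≈ 35.96399 u (to 5 decimal places)

35.96399 u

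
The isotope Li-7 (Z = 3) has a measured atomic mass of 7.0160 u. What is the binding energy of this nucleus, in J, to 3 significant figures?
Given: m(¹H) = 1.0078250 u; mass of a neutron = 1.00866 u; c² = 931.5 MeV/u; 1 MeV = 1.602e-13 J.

Mass of separated nucleons = 3(1.0078250) + 4(1.00866) = 3.0234750 + 4.03464 = 7.0581150 u
Δm = 7.0581150 − 7.0160 = 0.0421150 u
E_B = 0.0421150 × 931.5 = 39.2301 MeV
In joules: 39.2301 MeV × 1.602e-13 J/MeV = 6.2847e-12 J

6.28e-12 J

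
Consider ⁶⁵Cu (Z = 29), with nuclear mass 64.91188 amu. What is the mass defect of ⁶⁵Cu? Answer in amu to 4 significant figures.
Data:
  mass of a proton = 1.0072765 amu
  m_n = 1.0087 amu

0.6123 amu

Z = 29, so N = A − Z = 65 − 29 = 36.
Σm = 29·m_p + 36·m_n = 29.2110185 + 36.3132 = 65.5242185 amu
Mass defect Δm = 65.5242185 − 64.91188 = 0.6123385 amu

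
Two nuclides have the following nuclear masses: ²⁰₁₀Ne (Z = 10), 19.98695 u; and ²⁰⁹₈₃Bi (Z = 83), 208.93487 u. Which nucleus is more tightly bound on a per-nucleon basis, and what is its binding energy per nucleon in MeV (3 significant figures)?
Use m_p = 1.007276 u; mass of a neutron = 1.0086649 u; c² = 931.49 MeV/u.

²⁰₁₀Ne; 8.03 MeV/nucleon

²⁰₁₀Ne: Σm = 10(1.007276) + 10(1.0086649) = 20.1594090 u; Δm = 0.1724590 u; E_B = 160.64 MeV; E_B/A = 8.032 MeV
²⁰⁹₈₃Bi: Σm = 83(1.007276) + 126(1.0086649) = 210.6956854 u; Δm = 1.7608154 u; E_B = 1640.2 MeV; E_B/A = 7.848 MeV
²⁰₁₀Ne has the higher binding energy per nucleon, so it is the more tightly bound nucleus.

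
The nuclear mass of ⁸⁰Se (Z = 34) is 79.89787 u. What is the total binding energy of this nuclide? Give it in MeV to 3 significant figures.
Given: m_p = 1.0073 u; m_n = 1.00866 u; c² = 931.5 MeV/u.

697 MeV

The nucleus contains 34 protons and 80 − 34 = 46 neutrons.
Mass of separated nucleons = 34(1.0073) + 46(1.00866) = 34.2482 + 46.39836 = 80.64656 u
Mass defect Δm = 80.64656 − 79.89787 = 0.74869 u
Converting to energy: 0.74869 u × 931.5 MeV/u = 697.405 MeV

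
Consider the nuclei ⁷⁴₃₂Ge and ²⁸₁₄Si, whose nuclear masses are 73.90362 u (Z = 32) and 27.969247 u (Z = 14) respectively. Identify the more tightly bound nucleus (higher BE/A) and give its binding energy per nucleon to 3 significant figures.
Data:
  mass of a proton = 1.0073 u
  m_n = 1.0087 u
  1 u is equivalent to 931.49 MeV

⁷⁴₃₂Ge: Σm = 32(1.0073) + 42(1.0087) = 74.5990 u; Δm = 0.69538 u; E_B = 647.74 MeV; E_B/A = 8.753 MeV
²⁸₁₄Si: Σm = 14(1.0073) + 14(1.0087) = 28.2240 u; Δm = 0.254753 u; E_B = 237.29987 MeV; E_B/A = 8.474995 MeV
⁷⁴₃₂Ge has the higher binding energy per nucleon, so it is the more tightly bound nucleus.

⁷⁴₃₂Ge; 8.75 MeV/nucleon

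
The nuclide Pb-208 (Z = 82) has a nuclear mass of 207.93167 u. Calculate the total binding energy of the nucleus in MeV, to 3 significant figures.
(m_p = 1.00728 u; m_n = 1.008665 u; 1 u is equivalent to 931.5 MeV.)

The nucleus contains 82 protons and 208 − 82 = 126 neutrons.
Mass of separated nucleons = 82(1.00728) + 126(1.008665) = 82.59696 + 127.091790 = 209.688750 u
The mass defect is 209.688750 − 207.93167 = 1.757080 u.
Binding energy = Δm·c² = 1.757080 × 931.5 MeV/u = 1636.72 MeV

1640 MeV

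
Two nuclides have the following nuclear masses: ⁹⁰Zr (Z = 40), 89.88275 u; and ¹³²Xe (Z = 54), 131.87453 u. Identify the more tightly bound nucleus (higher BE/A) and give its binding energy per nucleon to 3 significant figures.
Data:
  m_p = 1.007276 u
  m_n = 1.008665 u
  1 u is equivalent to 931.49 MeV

⁹⁰Zr: Σm = 40(1.007276) + 50(1.008665) = 90.724290 u; Δm = 0.841540 u; E_B = 783.89 MeV; E_B/A = 8.710 MeV
¹³²Xe: Σm = 54(1.007276) + 78(1.008665) = 133.068774 u; Δm = 1.194244 u; E_B = 1112.4 MeV; E_B/A = 8.427 MeV
⁹⁰Zr has the higher binding energy per nucleon, so it is the more tightly bound nucleus.

⁹⁰Zr; 8.71 MeV/nucleon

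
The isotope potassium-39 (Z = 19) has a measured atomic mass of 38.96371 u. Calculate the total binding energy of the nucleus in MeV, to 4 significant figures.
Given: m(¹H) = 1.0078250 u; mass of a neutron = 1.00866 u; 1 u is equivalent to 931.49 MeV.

333.6 MeV

Mass of separated nucleons = 19(1.0078250) + 20(1.00866) = 19.1486750 + 20.17320 = 39.3218750 u
The mass defect is 39.3218750 − 38.96371 = 0.3581650 u.
E_B = 0.3581650 × 931.49 = 333.627 MeV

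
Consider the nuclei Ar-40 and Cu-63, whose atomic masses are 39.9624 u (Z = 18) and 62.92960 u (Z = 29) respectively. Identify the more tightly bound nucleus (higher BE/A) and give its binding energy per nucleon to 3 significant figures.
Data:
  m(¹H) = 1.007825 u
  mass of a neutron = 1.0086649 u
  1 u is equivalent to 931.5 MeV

Ar-40: Σm = 18(1.007825) + 22(1.0086649) = 40.3314778 u; Δm = 0.3690778 u; E_B = 343.796 MeV; E_B/A = 8.5949 MeV
Cu-63: Σm = 29(1.007825) + 34(1.0086649) = 63.5215316 u; Δm = 0.5919316 u; E_B = 551.38 MeV; E_B/A = 8.752 MeV
Cu-63 has the higher binding energy per nucleon, so it is the more tightly bound nucleus.

Cu-63; 8.75 MeV/nucleon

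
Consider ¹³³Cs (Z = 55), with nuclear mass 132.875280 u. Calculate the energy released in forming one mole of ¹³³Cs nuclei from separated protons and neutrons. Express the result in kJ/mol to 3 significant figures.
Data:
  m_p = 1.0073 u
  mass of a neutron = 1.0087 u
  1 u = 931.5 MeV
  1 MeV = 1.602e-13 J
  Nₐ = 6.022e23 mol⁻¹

1.08e+11 kJ/mol

Σm = 55·m_p + 78·m_n = 55.4015 + 78.6786 = 134.0801 u
Δm = 134.0801 − 132.875280 = 1.204820 u
Converting to energy: 1.204820 u × 931.5 MeV/u = 1122.29 MeV
Per nucleus in joules: 1122.29 MeV × 1.602e-13 J/MeV = 1.7979e-10 J
Per mole: 1.7979e-10 J × 6.022e23 mol⁻¹ = 1.0827e+14 J/mol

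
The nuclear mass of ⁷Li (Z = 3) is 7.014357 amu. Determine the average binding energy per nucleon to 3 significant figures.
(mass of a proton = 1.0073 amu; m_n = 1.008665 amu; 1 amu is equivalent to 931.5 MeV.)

With 3 protons and 4 neutrons (A = 7):
Total constituent mass: 3 × 1.0073 + 4 × 1.008665 = 7.056560 amu
Mass defect Δm = 7.056560 − 7.014357 = 0.042203 amu
Converting to energy: 0.042203 amu × 931.5 MeV/amu = 39.3121 MeV
Per nucleon: 39.3121 / 7 = 5.616 MeV

5.62 MeV/nucleon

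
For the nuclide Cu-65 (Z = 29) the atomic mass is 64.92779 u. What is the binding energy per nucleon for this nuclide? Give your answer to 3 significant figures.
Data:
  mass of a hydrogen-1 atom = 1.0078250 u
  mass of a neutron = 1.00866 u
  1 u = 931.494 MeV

The nucleus contains 29 protons and 65 − 29 = 36 neutrons.
Total constituent mass: 29 × 1.0078250 + 36 × 1.00866 = 65.5386850 u
The mass defect is 65.5386850 − 64.92779 = 0.6108950 u.
Converting to energy: 0.6108950 u × 931.494 MeV/u = 569.045 MeV
Per nucleon: 569.045 / 65 = 8.7545 MeV

8.75 MeV/nucleon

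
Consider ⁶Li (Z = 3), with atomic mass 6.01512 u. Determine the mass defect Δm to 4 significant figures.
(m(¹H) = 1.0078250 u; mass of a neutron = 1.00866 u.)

Σm = 3·m(¹H) + 3·m_n = 3.0234750 + 3.02598 = 6.0494550 u
The mass defect is 6.0494550 − 6.01512 = 0.0343350 u.

0.03434 u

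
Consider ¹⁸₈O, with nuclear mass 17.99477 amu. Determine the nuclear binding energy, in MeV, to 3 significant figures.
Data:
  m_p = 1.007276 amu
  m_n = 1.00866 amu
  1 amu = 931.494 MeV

140 MeV

Z = 8, so N = A − Z = 18 − 8 = 10.
Σm = 8·m_p + 10·m_n = 8.058208 + 10.08660 = 18.144808 amu
Δm = 18.144808 − 17.99477 = 0.150038 amu
E_B = 0.150038 × 931.494 = 139.759 MeV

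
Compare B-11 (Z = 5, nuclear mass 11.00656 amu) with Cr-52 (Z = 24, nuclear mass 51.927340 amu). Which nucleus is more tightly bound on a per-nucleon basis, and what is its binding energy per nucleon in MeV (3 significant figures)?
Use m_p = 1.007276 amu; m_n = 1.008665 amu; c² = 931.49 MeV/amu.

B-11: Σm = 5(1.007276) + 6(1.008665) = 11.088370 amu; Δm = 0.081810 amu; E_B = 76.205 MeV; E_B/A = 6.928 MeV
Cr-52: Σm = 24(1.007276) + 28(1.008665) = 52.417244 amu; Δm = 0.489904 amu; E_B = 456.34 MeV; E_B/A = 8.776 MeV
Cr-52 has the higher binding energy per nucleon, so it is the more tightly bound nucleus.

Cr-52; 8.78 MeV/nucleon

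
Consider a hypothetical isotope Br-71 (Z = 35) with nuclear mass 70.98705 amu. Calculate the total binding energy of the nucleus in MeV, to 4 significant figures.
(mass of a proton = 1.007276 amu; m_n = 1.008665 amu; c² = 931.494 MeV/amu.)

The nucleus contains 35 protons and 71 − 35 = 36 neutrons.
Mass of separated nucleons = 35(1.007276) + 36(1.008665) = 35.254660 + 36.311940 = 71.566600 amu
The mass defect is 71.566600 − 70.98705 = 0.579550 amu.
Converting to energy: 0.579550 amu × 931.494 MeV/amu = 539.847 MeV

539.8 MeV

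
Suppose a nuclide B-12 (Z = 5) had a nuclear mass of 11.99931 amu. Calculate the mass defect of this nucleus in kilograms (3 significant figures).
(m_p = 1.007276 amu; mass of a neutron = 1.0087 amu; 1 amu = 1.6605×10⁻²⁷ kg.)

The nucleus contains 5 protons and 12 − 5 = 7 neutrons.
Total constituent mass: 5 × 1.007276 + 7 × 1.0087 = 12.097280 amu
Mass defect Δm = 12.097280 − 11.99931 = 0.097970 amu
In SI units: 0.097970 amu × 1.6605×10⁻²⁷ kg/amu = 1.6268e-28 kg

1.63e-28 kg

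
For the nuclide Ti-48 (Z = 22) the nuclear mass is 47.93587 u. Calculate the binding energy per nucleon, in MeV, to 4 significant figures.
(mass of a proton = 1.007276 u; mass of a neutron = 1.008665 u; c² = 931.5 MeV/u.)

8.723 MeV/nucleon

The nucleus contains 22 protons and 48 − 22 = 26 neutrons.
Σm = 22·m_p + 26·m_n = 22.160072 + 26.225290 = 48.385362 u
Δm = 48.385362 − 47.93587 = 0.449492 u
Binding energy = Δm·c² = 0.449492 × 931.5 MeV/u = 418.702 MeV
Dividing by A = 48 gives 8.723 MeV per nucleon.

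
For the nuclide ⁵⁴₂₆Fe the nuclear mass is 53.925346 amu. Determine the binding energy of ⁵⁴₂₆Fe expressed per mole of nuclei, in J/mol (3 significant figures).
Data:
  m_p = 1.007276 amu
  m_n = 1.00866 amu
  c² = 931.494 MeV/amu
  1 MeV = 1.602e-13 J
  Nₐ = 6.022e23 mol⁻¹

4.55e+13 J/mol

With 26 protons and 28 neutrons (A = 54):
Mass of separated nucleons = 26(1.007276) + 28(1.00866) = 26.189176 + 28.24248 = 54.431656 amu
Δm = 54.431656 − 53.925346 = 0.506310 amu
Converting to energy: 0.506310 amu × 931.494 MeV/amu = 471.625 MeV
Per nucleus in joules: 471.625 MeV × 1.602e-13 J/MeV = 7.5554e-11 J
Per mole: 7.5554e-11 J × 6.022e23 mol⁻¹ = 4.5499e+13 J/mol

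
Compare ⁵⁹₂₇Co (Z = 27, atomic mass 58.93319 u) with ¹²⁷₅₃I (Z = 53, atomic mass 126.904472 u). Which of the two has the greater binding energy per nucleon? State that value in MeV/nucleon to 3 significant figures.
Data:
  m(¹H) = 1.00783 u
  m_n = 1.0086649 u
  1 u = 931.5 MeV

⁵⁹₂₇Co: Σm = 27(1.00783) + 32(1.0086649) = 59.4886868 u; Δm = 0.5554968 u; E_B = 517.45 MeV; E_B/A = 8.770 MeV
¹²⁷₅₃I: Σm = 53(1.00783) + 74(1.0086649) = 128.0561926 u; Δm = 1.1517206 u; E_B = 1072.8 MeV; E_B/A = 8.447 MeV
⁵⁹₂₇Co has the higher binding energy per nucleon, so it is the more tightly bound nucleus.

⁵⁹₂₇Co; 8.77 MeV/nucleon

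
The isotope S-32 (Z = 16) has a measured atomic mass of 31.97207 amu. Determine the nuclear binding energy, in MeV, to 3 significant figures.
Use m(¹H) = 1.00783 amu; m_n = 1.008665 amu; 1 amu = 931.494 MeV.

The nucleus contains 16 protons and 32 − 16 = 16 neutrons.
Total constituent mass: 16 × 1.00783 + 16 × 1.008665 = 32.263920 amu
The mass defect is 32.263920 − 31.97207 = 0.291850 amu.
E_B = 0.291850 × 931.494 = 271.857 MeV

272 MeV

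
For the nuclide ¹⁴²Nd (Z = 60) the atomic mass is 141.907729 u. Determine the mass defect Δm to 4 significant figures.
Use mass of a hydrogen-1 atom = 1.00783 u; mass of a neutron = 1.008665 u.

1.273 u

The nucleus contains 60 protons and 142 − 60 = 82 neutrons.
Σm = 60·m(¹H) + 82·m_n = 60.46980 + 82.710530 = 143.180330 u
The mass defect is 143.180330 − 141.907729 = 1.272601 u.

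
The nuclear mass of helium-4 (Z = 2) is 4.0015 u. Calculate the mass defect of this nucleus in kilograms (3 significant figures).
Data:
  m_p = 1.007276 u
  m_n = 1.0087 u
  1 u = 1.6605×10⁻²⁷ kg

5.06e-29 kg

Z = 2, so N = A − Z = 4 − 2 = 2.
Σm = 2·m_p + 2·m_n = 2.014552 + 2.0174 = 4.031952 u
The mass defect is 4.031952 − 4.0015 = 0.030452 u.
In SI units: 0.030452 u × 1.6605×10⁻²⁷ kg/u = 5.0566e-29 kg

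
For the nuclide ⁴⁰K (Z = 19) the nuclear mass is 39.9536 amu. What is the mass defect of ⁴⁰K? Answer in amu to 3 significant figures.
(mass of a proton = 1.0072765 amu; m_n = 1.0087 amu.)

0.367 amu

The nucleus contains 19 protons and 40 − 19 = 21 neutrons.
Total constituent mass: 19 × 1.0072765 + 21 × 1.0087 = 40.3209535 amu
Δm = 40.3209535 − 39.9536 = 0.3673535 amu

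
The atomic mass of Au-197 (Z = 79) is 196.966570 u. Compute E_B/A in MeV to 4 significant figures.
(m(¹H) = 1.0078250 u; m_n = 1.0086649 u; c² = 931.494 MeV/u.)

7.916 MeV/nucleon

The nucleus contains 79 protons and 197 − 79 = 118 neutrons.
Σm = 79·m(¹H) + 118·m_n = 79.6181750 + 119.0224582 = 198.6406332 u
Mass defect Δm = 198.6406332 − 196.966570 = 1.6740632 u
Binding energy = Δm·c² = 1.6740632 × 931.494 MeV/u = 1559.38 MeV
BE/A = 1559.38 MeV / 197 = 7.916 MeV/nucleon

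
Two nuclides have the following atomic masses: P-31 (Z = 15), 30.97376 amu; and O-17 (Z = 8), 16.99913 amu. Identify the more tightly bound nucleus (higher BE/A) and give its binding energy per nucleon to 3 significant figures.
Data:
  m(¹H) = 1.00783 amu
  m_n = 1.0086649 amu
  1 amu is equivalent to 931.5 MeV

P-31: Σm = 15(1.00783) + 16(1.0086649) = 31.2560884 amu; Δm = 0.2823284 amu; E_B = 262.99 MeV; E_B/A = 8.484 MeV
O-17: Σm = 8(1.00783) + 9(1.0086649) = 17.1406241 amu; Δm = 0.1414941 amu; E_B = 131.80 MeV; E_B/A = 7.753 MeV
P-31 has the higher binding energy per nucleon, so it is the more tightly bound nucleus.

P-31; 8.48 MeV/nucleon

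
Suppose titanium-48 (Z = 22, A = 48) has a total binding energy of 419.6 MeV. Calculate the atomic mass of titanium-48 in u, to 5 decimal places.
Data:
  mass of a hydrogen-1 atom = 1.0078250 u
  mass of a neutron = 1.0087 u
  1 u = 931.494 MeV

Mass defect = 419.6 MeV / (931.494 MeV/u) = 0.4504592 u
Constituent mass = 22(1.0078250) + 26(1.0087) = 48.3983500 u
Atomic mass = 48.3983500 − 0.4504592 = 47.9478908 u ≈ 47.94789 u (to 5 decimal places)

47.94789 u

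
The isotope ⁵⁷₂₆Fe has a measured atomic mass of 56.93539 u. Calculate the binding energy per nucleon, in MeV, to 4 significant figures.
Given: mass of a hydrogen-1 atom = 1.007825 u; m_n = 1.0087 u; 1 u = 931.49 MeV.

Z = 26, so N = A − Z = 57 − 26 = 31.
Σm = 26·m(¹H) + 31·m_n = 26.203450 + 31.2697 = 57.473150 u
Mass defect Δm = 57.473150 − 56.93539 = 0.537760 u
Converting to energy: 0.537760 u × 931.49 MeV/u = 500.918 MeV
Per nucleon: 500.918 / 57 = 8.788 MeV

8.788 MeV/nucleon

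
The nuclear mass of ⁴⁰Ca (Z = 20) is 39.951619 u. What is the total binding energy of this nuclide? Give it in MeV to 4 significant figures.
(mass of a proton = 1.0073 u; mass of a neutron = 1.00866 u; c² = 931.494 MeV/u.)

Mass of separated nucleons = 20(1.0073) + 20(1.00866) = 20.1460 + 20.17320 = 40.31920 u
Δm = 40.31920 − 39.951619 = 0.367581 u
Converting to energy: 0.367581 u × 931.494 MeV/u = 342.399 MeV

342.4 MeV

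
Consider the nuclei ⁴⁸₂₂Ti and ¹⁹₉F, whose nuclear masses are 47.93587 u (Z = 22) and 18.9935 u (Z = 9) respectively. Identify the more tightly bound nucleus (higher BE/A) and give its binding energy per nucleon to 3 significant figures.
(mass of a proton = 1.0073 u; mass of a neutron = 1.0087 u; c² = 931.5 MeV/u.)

⁴⁸₂₂Ti; 8.75 MeV/nucleon

⁴⁸₂₂Ti: Σm = 22(1.0073) + 26(1.0087) = 48.3868 u; Δm = 0.45093 u; E_B = 420.04 MeV; E_B/A = 8.751 MeV
¹⁹₉F: Σm = 9(1.0073) + 10(1.0087) = 19.1527 u; Δm = 0.1592 u; E_B = 148.2948 MeV; E_B/A = 7.80499 MeV
⁴⁸₂₂Ti has the higher binding energy per nucleon, so it is the more tightly bound nucleus.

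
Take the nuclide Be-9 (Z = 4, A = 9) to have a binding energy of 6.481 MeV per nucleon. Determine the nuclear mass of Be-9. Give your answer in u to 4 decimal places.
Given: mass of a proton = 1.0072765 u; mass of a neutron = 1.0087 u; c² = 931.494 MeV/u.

9.0100 u

Total binding energy = 9 × 6.481 = 58.329 MeV
Mass defect = 58.329 MeV / (931.494 MeV/u) = 0.062619 u
Constituent mass = 4(1.0072765) + 5(1.0087) = 9.0726060 u
Nuclear mass = 9.0726060 − 0.062619 = 9.0099870 u ≈ 9.0100 u (to 4 decimal places)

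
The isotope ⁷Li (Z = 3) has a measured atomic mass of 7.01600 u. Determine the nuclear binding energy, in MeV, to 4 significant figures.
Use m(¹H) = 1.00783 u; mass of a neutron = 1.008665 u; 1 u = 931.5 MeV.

Z = 3, so N = A − Z = 7 − 3 = 4.
Total constituent mass: 3 × 1.00783 + 4 × 1.008665 = 7.058150 u
Δm = 7.058150 − 7.01600 = 0.042150 u
Binding energy = Δm·c² = 0.042150 × 931.5 MeV/u = 39.2627 MeV

39.26 MeV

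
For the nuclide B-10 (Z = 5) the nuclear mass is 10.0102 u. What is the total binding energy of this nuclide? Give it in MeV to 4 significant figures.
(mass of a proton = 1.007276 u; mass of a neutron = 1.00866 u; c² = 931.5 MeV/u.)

64.72 MeV

The nucleus contains 5 protons and 10 − 5 = 5 neutrons.
Σm = 5·m_p + 5·m_n = 5.036380 + 5.04330 = 10.079680 u
Δm = 10.079680 − 10.0102 = 0.069480 u
E_B = 0.069480 × 931.5 = 64.7206 MeV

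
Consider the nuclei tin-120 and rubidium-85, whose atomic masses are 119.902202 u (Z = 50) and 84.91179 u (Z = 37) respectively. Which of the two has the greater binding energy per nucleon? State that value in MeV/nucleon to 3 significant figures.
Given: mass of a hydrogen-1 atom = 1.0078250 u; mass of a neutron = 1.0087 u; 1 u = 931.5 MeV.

tin-120: Σm = 50(1.0078250) + 70(1.0087) = 121.0002500 u; Δm = 1.0980480 u; E_B = 1022.83 MeV; E_B/A = 8.524 MeV
rubidium-85: Σm = 37(1.0078250) + 48(1.0087) = 85.7071250 u; Δm = 0.7953350 u; E_B = 740.85 MeV; E_B/A = 8.716 MeV
rubidium-85 has the higher binding energy per nucleon, so it is the more tightly bound nucleus.

rubidium-85; 8.72 MeV/nucleon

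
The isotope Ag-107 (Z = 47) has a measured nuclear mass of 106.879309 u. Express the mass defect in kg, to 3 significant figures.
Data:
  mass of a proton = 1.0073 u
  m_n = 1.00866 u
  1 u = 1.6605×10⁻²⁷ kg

With 47 protons and 60 neutrons (A = 107):
Total constituent mass: 47 × 1.0073 + 60 × 1.00866 = 107.86270 u
Δm = 107.86270 − 106.879309 = 0.983391 u
In SI units: 0.983391 u × 1.6605×10⁻²⁷ kg/u = 1.6329e-27 kg

1.63e-27 kg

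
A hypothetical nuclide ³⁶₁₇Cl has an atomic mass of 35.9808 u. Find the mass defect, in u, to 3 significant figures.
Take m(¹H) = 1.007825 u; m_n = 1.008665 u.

With 17 protons and 19 neutrons (A = 36):
Mass of separated nucleons = 17(1.007825) + 19(1.008665) = 17.133025 + 19.164635 = 36.297660 u
Δm = 36.297660 − 35.9808 = 0.316860 u

0.317 u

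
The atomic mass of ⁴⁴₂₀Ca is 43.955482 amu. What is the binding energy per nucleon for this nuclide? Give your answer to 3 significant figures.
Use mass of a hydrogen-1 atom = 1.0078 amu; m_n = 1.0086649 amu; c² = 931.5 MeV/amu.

8.65 MeV/nucleon

Mass of separated nucleons = 20(1.0078) + 24(1.0086649) = 20.1560 + 24.2079576 = 44.3639576 amu
The mass defect is 44.3639576 − 43.955482 = 0.4084756 amu.
Binding energy = Δm·c² = 0.4084756 × 931.5 MeV/amu = 380.495 MeV
BE/A = 380.495 MeV / 44 = 8.648 MeV/nucleon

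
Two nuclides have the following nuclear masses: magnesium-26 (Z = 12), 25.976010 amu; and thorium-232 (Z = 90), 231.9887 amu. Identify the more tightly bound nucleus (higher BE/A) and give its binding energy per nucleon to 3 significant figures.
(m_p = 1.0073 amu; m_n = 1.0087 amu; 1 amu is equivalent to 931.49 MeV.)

magnesium-26: Σm = 12(1.0073) + 14(1.0087) = 26.2094 amu; Δm = 0.233390 amu; E_B = 217.40 MeV; E_B/A = 8.362 MeV
thorium-232: Σm = 90(1.0073) + 142(1.0087) = 233.8924 amu; Δm = 1.9037 amu; E_B = 1773.28 MeV; E_B/A = 7.643 MeV
magnesium-26 has the higher binding energy per nucleon, so it is the more tightly bound nucleus.

magnesium-26; 8.36 MeV/nucleon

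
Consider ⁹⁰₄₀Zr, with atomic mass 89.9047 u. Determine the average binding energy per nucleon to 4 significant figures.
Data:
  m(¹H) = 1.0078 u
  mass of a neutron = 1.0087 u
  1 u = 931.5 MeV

8.718 MeV/nucleon

Z = 40, so N = A − Z = 90 − 40 = 50.
Σm = 40·m(¹H) + 50·m_n = 40.3120 + 50.4350 = 90.7470 u
Δm = 90.7470 − 89.9047 = 0.8423 u
Converting to energy: 0.8423 u × 931.5 MeV/u = 784.602 MeV
BE/A = 784.602 MeV / 90 = 8.718 MeV/nucleon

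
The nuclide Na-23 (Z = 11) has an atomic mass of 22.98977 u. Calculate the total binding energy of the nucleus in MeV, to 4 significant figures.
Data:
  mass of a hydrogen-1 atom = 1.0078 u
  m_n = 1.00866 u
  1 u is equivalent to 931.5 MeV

186.3 MeV

The nucleus contains 11 protons and 23 − 11 = 12 neutrons.
Σm = 11·m(¹H) + 12·m_n = 11.0858 + 12.10392 = 23.18972 u
Δm = 23.18972 − 22.98977 = 0.19995 u
Converting to energy: 0.19995 u × 931.5 MeV/u = 186.253 MeV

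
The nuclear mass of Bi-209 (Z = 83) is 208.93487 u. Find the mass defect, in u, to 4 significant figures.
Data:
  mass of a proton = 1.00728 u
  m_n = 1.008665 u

The nucleus contains 83 protons and 209 − 83 = 126 neutrons.
Σm = 83·m_p + 126·m_n = 83.60424 + 127.091790 = 210.696030 u
Δm = 210.696030 − 208.93487 = 1.761160 u

1.761 u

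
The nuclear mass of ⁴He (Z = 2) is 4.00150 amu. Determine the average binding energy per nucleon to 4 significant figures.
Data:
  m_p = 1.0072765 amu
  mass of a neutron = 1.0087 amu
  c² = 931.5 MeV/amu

7.092 MeV/nucleon

With 2 protons and 2 neutrons (A = 4):
Mass of separated nucleons = 2(1.0072765) + 2(1.0087) = 2.0145530 + 2.0174 = 4.0319530 amu
The mass defect is 4.0319530 − 4.00150 = 0.0304530 amu.
Converting to energy: 0.0304530 amu × 931.5 MeV/amu = 28.3670 MeV
BE/A = 28.3670 MeV / 4 = 7.092 MeV/nucleon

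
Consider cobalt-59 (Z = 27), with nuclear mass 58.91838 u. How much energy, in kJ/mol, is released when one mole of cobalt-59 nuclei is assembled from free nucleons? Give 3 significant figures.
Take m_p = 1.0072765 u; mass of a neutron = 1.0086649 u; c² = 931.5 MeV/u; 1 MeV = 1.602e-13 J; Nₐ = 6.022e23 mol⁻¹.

4.99e+10 kJ/mol

Z = 27, so N = A − Z = 59 − 27 = 32.
Total constituent mass: 27 × 1.0072765 + 32 × 1.0086649 = 59.4737423 u
The mass defect is 59.4737423 − 58.91838 = 0.5553623 u.
E_B = 0.5553623 × 931.5 = 517.320 MeV
Per nucleus in joules: 517.320 MeV × 1.602e-13 J/MeV = 8.2875e-11 J
Per mole: 8.2875e-11 J × 6.022e23 mol⁻¹ = 4.9907e+13 J/mol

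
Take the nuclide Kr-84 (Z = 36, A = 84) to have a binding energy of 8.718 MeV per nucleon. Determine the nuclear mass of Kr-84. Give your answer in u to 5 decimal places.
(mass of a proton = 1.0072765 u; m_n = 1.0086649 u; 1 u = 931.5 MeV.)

83.89170 u

Total binding energy = 84 × 8.718 = 732.312 MeV
Mass defect = 732.312 MeV / (931.5 MeV/u) = 0.7861643 u
Constituent mass = 36(1.0072765) + 48(1.0086649) = 84.6778692 u
Nuclear mass = 84.6778692 − 0.7861643 = 83.8917049 u ≈ 83.89170 u (to 5 decimal places)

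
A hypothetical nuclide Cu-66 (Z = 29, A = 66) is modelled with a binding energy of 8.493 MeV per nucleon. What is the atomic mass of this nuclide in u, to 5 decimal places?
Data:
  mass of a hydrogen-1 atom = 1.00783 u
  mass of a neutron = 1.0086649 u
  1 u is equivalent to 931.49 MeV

Total binding energy = 66 × 8.493 = 560.538 MeV
Mass defect = 560.538 MeV / (931.49 MeV/u) = 0.6017649 u
Constituent mass = 29(1.00783) + 37(1.0086649) = 66.5476713 u
Atomic mass = 66.5476713 − 0.6017649 = 65.9459064 u ≈ 65.94591 u (to 5 decimal places)

65.94591 u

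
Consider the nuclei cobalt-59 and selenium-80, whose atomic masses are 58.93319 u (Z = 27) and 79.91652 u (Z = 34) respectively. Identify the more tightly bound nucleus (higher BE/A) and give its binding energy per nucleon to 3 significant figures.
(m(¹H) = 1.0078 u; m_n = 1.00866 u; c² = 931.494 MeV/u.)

cobalt-59; 8.75 MeV/nucleon

cobalt-59: Σm = 27(1.0078) + 32(1.00866) = 59.48772 u; Δm = 0.55453 u; E_B = 516.54 MeV; E_B/A = 8.7549 MeV
selenium-80: Σm = 34(1.0078) + 46(1.00866) = 80.66356 u; Δm = 0.74704 u; E_B = 695.86 MeV; E_B/A = 8.698 MeV
cobalt-59 has the higher binding energy per nucleon, so it is the more tightly bound nucleus.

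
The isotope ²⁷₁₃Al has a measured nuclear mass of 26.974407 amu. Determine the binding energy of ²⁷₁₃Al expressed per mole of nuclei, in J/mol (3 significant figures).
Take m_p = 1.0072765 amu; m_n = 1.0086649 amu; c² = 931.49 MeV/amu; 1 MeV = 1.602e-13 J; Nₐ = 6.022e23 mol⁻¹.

Σm = 13·m_p + 14·m_n = 13.0945945 + 14.1213086 = 27.2159031 amu
Mass defect Δm = 27.2159031 − 26.974407 = 0.2414961 amu
Converting to energy: 0.2414961 amu × 931.49 MeV/amu = 224.951 MeV
Per nucleus in joules: 224.951 MeV × 1.602e-13 J/MeV = 3.6037e-11 J
Per mole: 3.6037e-11 J × 6.022e23 mol⁻¹ = 2.1701e+13 J/mol

2.17e+13 J/mol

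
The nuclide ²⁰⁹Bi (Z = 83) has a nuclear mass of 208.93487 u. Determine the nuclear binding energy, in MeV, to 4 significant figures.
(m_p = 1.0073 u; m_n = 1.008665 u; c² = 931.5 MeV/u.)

Mass of separated nucleons = 83(1.0073) + 126(1.008665) = 83.6059 + 127.091790 = 210.697690 u
The mass defect is 210.697690 − 208.93487 = 1.762820 u.
E_B = 1.762820 × 931.5 = 1642.07 MeV

1642 MeV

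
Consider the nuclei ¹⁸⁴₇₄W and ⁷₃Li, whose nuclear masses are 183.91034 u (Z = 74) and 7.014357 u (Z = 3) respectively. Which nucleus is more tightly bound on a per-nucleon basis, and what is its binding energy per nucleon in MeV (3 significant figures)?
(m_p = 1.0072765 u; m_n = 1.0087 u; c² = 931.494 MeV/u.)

¹⁸⁴₇₄W: Σm = 74(1.0072765) + 110(1.0087) = 185.4954610 u; Δm = 1.5851210 u; E_B = 1476.53 MeV; E_B/A = 8.0246 MeV
⁷₃Li: Σm = 3(1.0072765) + 4(1.0087) = 7.0566295 u; Δm = 0.0422725 u; E_B = 39.377 MeV; E_B/A = 5.625 MeV
¹⁸⁴₇₄W has the higher binding energy per nucleon, so it is the more tightly bound nucleus.

¹⁸⁴₇₄W; 8.02 MeV/nucleon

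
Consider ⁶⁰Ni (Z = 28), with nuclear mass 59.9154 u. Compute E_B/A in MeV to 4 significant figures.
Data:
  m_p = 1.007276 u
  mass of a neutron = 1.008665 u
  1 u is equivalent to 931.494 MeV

8.781 MeV/nucleon

Z = 28, so N = A − Z = 60 − 28 = 32.
Σm = 28·m_p + 32·m_n = 28.203728 + 32.277280 = 60.481008 u
The mass defect is 60.481008 − 59.9154 = 0.565608 u.
Binding energy = Δm·c² = 0.565608 × 931.494 MeV/u = 526.860 MeV
Dividing by A = 60 gives 8.781 MeV per nucleon.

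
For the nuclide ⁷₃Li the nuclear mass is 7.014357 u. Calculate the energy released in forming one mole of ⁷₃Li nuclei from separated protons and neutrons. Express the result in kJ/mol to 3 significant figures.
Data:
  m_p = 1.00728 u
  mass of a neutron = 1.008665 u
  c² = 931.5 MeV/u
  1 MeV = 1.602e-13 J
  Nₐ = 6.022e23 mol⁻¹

3.79e+09 kJ/mol

Σm = 3·m_p + 4·m_n = 3.02184 + 4.034660 = 7.056500 u
Δm = 7.056500 − 7.014357 = 0.042143 u
E_B = 0.042143 × 931.5 = 39.2562 MeV
Per nucleus in joules: 39.2562 MeV × 1.602e-13 J/MeV = 6.2888e-12 J
Per mole: 6.2888e-12 J × 6.022e23 mol⁻¹ = 3.7871e+12 J/mol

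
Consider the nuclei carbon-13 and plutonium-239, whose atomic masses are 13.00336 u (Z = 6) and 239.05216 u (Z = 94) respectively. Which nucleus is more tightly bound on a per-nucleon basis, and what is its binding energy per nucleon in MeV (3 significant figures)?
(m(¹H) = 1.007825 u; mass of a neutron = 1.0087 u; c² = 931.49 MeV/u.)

carbon-13: Σm = 6(1.007825) + 7(1.0087) = 13.107850 u; Δm = 0.104490 u; E_B = 97.331 MeV; E_B/A = 7.487 MeV
plutonium-239: Σm = 94(1.007825) + 145(1.0087) = 240.997050 u; Δm = 1.944890 u; E_B = 1811.6 MeV; E_B/A = 7.580 MeV
plutonium-239 has the higher binding energy per nucleon, so it is the more tightly bound nucleus.

plutonium-239; 7.58 MeV/nucleon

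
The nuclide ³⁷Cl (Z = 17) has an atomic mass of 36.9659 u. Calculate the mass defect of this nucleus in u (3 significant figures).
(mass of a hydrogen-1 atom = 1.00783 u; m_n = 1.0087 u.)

0.341 u

The nucleus contains 17 protons and 37 − 17 = 20 neutrons.
Σm = 17·m(¹H) + 20·m_n = 17.13311 + 20.1740 = 37.30711 u
The mass defect is 37.30711 − 36.9659 = 0.34121 u.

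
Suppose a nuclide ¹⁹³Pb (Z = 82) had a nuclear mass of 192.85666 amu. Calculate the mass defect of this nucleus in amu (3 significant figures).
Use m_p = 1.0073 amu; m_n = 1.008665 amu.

The nucleus contains 82 protons and 193 − 82 = 111 neutrons.
Mass of separated nucleons = 82(1.0073) + 111(1.008665) = 82.5986 + 111.961815 = 194.560415 amu
The mass defect is 194.560415 − 192.85666 = 1.703755 amu.

1.70 amu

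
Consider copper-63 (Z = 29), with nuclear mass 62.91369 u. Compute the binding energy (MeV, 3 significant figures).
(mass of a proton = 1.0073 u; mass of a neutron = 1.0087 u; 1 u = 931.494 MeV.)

553 MeV

Z = 29, so N = A − Z = 63 − 29 = 34.
Mass of separated nucleons = 29(1.0073) + 34(1.0087) = 29.2117 + 34.2958 = 63.5075 u
Mass defect Δm = 63.5075 − 62.91369 = 0.59381 u
E_B = 0.59381 × 931.494 = 553.130 MeV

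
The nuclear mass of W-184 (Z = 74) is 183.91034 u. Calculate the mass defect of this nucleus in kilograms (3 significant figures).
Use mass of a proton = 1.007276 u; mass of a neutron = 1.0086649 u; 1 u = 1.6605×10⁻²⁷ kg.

Σm = 74·m_p + 110·m_n = 74.538424 + 110.9531390 = 185.4915630 u
Mass defect Δm = 185.4915630 − 183.91034 = 1.5812230 u
In SI units: 1.5812230 u × 1.6605×10⁻²⁷ kg/u = 2.6256e-27 kg

2.63e-27 kg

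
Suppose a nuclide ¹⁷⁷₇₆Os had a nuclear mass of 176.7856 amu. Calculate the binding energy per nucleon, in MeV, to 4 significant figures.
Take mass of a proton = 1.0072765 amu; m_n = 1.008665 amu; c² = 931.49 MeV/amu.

8.644 MeV/nucleon

Total constituent mass: 76 × 1.0072765 + 101 × 1.008665 = 178.4281790 amu
Δm = 178.4281790 − 176.7856 = 1.6425790 amu
E_B = 1.6425790 × 931.49 = 1530.05 MeV
Per nucleon: 1530.05 / 177 = 8.644 MeV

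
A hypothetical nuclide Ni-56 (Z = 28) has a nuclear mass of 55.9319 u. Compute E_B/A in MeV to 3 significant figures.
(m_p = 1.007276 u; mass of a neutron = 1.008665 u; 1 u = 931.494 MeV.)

8.56 MeV/nucleon

Total constituent mass: 28 × 1.007276 + 28 × 1.008665 = 56.446348 u
Mass defect Δm = 56.446348 − 55.9319 = 0.514448 u
Converting to energy: 0.514448 u × 931.494 MeV/u = 479.205 MeV
BE/A = 479.205 MeV / 56 = 8.557 MeV/nucleon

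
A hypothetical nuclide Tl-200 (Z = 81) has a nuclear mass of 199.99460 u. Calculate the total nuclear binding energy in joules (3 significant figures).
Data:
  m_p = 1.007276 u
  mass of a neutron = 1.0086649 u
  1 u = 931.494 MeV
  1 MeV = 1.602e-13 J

2.43e-10 J

Mass of separated nucleons = 81(1.007276) + 119(1.0086649) = 81.589356 + 120.0311231 = 201.6204791 u
Δm = 201.6204791 − 199.99460 = 1.6258791 u
E_B = 1.6258791 × 931.494 = 1514.50 MeV
In joules: 1514.50 MeV × 1.602e-13 J/MeV = 2.4262e-10 J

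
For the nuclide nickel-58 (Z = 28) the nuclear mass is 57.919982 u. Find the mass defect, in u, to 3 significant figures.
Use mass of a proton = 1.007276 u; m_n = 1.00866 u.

Z = 28, so N = A − Z = 58 − 28 = 30.
Mass of separated nucleons = 28(1.007276) + 30(1.00866) = 28.203728 + 30.25980 = 58.463528 u
The mass defect is 58.463528 − 57.919982 = 0.543546 u.

0.544 u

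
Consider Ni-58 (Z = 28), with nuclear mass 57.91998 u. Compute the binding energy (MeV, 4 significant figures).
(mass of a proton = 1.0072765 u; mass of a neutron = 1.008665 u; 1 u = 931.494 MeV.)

With 28 protons and 30 neutrons (A = 58):
Σm = 28·m_p + 30·m_n = 28.2037420 + 30.259950 = 58.4636920 u
Mass defect Δm = 58.4636920 − 57.91998 = 0.5437120 u
E_B = 0.5437120 × 931.494 = 506.464 MeV

506.5 MeV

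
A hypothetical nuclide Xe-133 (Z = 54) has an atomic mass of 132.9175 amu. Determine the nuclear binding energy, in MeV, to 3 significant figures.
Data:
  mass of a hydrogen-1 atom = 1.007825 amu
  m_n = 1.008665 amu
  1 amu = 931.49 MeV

With 54 protons and 79 neutrons (A = 133):
Mass of separated nucleons = 54(1.007825) + 79(1.008665) = 54.422550 + 79.684535 = 134.107085 amu
The mass defect is 134.107085 − 132.9175 = 1.189585 amu.
E_B = 1.189585 × 931.49 = 1108.09 MeV

1110 MeV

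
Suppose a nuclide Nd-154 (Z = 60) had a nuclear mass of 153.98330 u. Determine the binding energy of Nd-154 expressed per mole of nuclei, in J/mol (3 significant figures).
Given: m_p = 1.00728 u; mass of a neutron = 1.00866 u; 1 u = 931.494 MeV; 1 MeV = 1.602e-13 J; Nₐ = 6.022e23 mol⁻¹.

Σm = 60·m_p + 94·m_n = 60.43680 + 94.81404 = 155.25084 u
Δm = 155.25084 − 153.98330 = 1.26754 u
E_B = 1.26754 × 931.494 = 1180.71 MeV
Per nucleus in joules: 1180.71 MeV × 1.602e-13 J/MeV = 1.8915e-10 J
Per mole: 1.8915e-10 J × 6.022e23 mol⁻¹ = 1.1391e+14 J/mol

1.14e+14 J/mol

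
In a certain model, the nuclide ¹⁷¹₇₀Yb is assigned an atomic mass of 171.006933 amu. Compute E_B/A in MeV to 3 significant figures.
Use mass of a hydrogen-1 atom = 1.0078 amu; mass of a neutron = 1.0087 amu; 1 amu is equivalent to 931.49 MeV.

7.72 MeV/nucleon

Σm = 70·m(¹H) + 101·m_n = 70.5460 + 101.8787 = 172.4247 amu
Mass defect Δm = 172.4247 − 171.006933 = 1.417767 amu
Binding energy = Δm·c² = 1.417767 × 931.49 MeV/amu = 1320.64 MeV
Per nucleon: 1320.64 / 171 = 7.723 MeV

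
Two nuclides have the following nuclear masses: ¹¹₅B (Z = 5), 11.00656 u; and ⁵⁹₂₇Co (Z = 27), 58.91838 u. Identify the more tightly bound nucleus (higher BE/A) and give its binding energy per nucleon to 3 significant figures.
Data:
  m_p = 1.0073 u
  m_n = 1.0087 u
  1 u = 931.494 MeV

⁵⁹₂₇Co; 8.80 MeV/nucleon

¹¹₅B: Σm = 5(1.0073) + 6(1.0087) = 11.0887 u; Δm = 0.08214 u; E_B = 76.513 MeV; E_B/A = 6.956 MeV
⁵⁹₂₇Co: Σm = 27(1.0073) + 32(1.0087) = 59.4755 u; Δm = 0.55712 u; E_B = 518.95 MeV; E_B/A = 8.796 MeV
⁵⁹₂₇Co has the higher binding energy per nucleon, so it is the more tightly bound nucleus.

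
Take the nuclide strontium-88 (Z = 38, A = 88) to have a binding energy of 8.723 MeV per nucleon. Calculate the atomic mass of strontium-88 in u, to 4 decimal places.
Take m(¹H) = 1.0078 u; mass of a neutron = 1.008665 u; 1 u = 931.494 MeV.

Total binding energy = 88 × 8.723 = 767.624 MeV
Mass defect = 767.624 MeV / (931.494 MeV/u) = 0.824078 u
Constituent mass = 38(1.0078) + 50(1.008665) = 88.729650 u
Atomic mass = 88.729650 − 0.824078 = 87.905572 u ≈ 87.9056 u (to 4 decimal places)

87.9056 u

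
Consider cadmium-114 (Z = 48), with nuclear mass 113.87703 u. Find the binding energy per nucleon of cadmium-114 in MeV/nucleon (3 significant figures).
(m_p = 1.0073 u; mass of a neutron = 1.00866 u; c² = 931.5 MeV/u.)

8.54 MeV/nucleon

With 48 protons and 66 neutrons (A = 114):
Total constituent mass: 48 × 1.0073 + 66 × 1.00866 = 114.92196 u
Δm = 114.92196 − 113.87703 = 1.04493 u
Binding energy = Δm·c² = 1.04493 × 931.5 MeV/u = 973.352 MeV
Dividing by A = 114 gives 8.538 MeV per nucleon.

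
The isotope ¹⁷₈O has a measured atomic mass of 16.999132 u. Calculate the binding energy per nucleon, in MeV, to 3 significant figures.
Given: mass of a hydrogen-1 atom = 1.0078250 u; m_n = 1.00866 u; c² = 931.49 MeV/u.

With 8 protons and 9 neutrons (A = 17):
Σm = 8·m(¹H) + 9·m_n = 8.0626000 + 9.07794 = 17.1405400 u
The mass defect is 17.1405400 − 16.999132 = 0.1414080 u.
E_B = 0.1414080 × 931.49 = 131.720 MeV
BE/A = 131.720 MeV / 17 = 7.748 MeV/nucleon

7.75 MeV/nucleon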